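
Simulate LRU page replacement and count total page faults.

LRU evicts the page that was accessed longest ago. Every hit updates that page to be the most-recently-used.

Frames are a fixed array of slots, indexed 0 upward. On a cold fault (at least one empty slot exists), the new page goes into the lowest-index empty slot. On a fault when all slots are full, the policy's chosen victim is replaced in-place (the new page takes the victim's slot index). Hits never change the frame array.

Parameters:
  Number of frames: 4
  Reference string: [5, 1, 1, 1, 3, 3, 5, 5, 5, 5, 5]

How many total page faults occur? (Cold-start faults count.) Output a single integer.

Answer: 3

Derivation:
Step 0: ref 5 → FAULT, frames=[5,-,-,-]
Step 1: ref 1 → FAULT, frames=[5,1,-,-]
Step 2: ref 1 → HIT, frames=[5,1,-,-]
Step 3: ref 1 → HIT, frames=[5,1,-,-]
Step 4: ref 3 → FAULT, frames=[5,1,3,-]
Step 5: ref 3 → HIT, frames=[5,1,3,-]
Step 6: ref 5 → HIT, frames=[5,1,3,-]
Step 7: ref 5 → HIT, frames=[5,1,3,-]
Step 8: ref 5 → HIT, frames=[5,1,3,-]
Step 9: ref 5 → HIT, frames=[5,1,3,-]
Step 10: ref 5 → HIT, frames=[5,1,3,-]
Total faults: 3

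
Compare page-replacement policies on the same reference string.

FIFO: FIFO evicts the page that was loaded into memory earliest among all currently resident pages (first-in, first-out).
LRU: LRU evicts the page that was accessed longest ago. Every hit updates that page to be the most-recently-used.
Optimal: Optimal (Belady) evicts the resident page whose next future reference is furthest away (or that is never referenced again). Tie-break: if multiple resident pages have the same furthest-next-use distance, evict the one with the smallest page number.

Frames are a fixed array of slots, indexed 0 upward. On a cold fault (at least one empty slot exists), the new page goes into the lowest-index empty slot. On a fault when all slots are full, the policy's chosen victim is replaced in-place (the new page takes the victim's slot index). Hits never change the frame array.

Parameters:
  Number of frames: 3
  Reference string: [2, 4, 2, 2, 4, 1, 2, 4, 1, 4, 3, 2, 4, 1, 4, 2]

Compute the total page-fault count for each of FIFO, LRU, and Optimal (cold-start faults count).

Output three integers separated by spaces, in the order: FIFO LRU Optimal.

--- FIFO ---
  step 0: ref 2 -> FAULT, frames=[2,-,-] (faults so far: 1)
  step 1: ref 4 -> FAULT, frames=[2,4,-] (faults so far: 2)
  step 2: ref 2 -> HIT, frames=[2,4,-] (faults so far: 2)
  step 3: ref 2 -> HIT, frames=[2,4,-] (faults so far: 2)
  step 4: ref 4 -> HIT, frames=[2,4,-] (faults so far: 2)
  step 5: ref 1 -> FAULT, frames=[2,4,1] (faults so far: 3)
  step 6: ref 2 -> HIT, frames=[2,4,1] (faults so far: 3)
  step 7: ref 4 -> HIT, frames=[2,4,1] (faults so far: 3)
  step 8: ref 1 -> HIT, frames=[2,4,1] (faults so far: 3)
  step 9: ref 4 -> HIT, frames=[2,4,1] (faults so far: 3)
  step 10: ref 3 -> FAULT, evict 2, frames=[3,4,1] (faults so far: 4)
  step 11: ref 2 -> FAULT, evict 4, frames=[3,2,1] (faults so far: 5)
  step 12: ref 4 -> FAULT, evict 1, frames=[3,2,4] (faults so far: 6)
  step 13: ref 1 -> FAULT, evict 3, frames=[1,2,4] (faults so far: 7)
  step 14: ref 4 -> HIT, frames=[1,2,4] (faults so far: 7)
  step 15: ref 2 -> HIT, frames=[1,2,4] (faults so far: 7)
  FIFO total faults: 7
--- LRU ---
  step 0: ref 2 -> FAULT, frames=[2,-,-] (faults so far: 1)
  step 1: ref 4 -> FAULT, frames=[2,4,-] (faults so far: 2)
  step 2: ref 2 -> HIT, frames=[2,4,-] (faults so far: 2)
  step 3: ref 2 -> HIT, frames=[2,4,-] (faults so far: 2)
  step 4: ref 4 -> HIT, frames=[2,4,-] (faults so far: 2)
  step 5: ref 1 -> FAULT, frames=[2,4,1] (faults so far: 3)
  step 6: ref 2 -> HIT, frames=[2,4,1] (faults so far: 3)
  step 7: ref 4 -> HIT, frames=[2,4,1] (faults so far: 3)
  step 8: ref 1 -> HIT, frames=[2,4,1] (faults so far: 3)
  step 9: ref 4 -> HIT, frames=[2,4,1] (faults so far: 3)
  step 10: ref 3 -> FAULT, evict 2, frames=[3,4,1] (faults so far: 4)
  step 11: ref 2 -> FAULT, evict 1, frames=[3,4,2] (faults so far: 5)
  step 12: ref 4 -> HIT, frames=[3,4,2] (faults so far: 5)
  step 13: ref 1 -> FAULT, evict 3, frames=[1,4,2] (faults so far: 6)
  step 14: ref 4 -> HIT, frames=[1,4,2] (faults so far: 6)
  step 15: ref 2 -> HIT, frames=[1,4,2] (faults so far: 6)
  LRU total faults: 6
--- Optimal ---
  step 0: ref 2 -> FAULT, frames=[2,-,-] (faults so far: 1)
  step 1: ref 4 -> FAULT, frames=[2,4,-] (faults so far: 2)
  step 2: ref 2 -> HIT, frames=[2,4,-] (faults so far: 2)
  step 3: ref 2 -> HIT, frames=[2,4,-] (faults so far: 2)
  step 4: ref 4 -> HIT, frames=[2,4,-] (faults so far: 2)
  step 5: ref 1 -> FAULT, frames=[2,4,1] (faults so far: 3)
  step 6: ref 2 -> HIT, frames=[2,4,1] (faults so far: 3)
  step 7: ref 4 -> HIT, frames=[2,4,1] (faults so far: 3)
  step 8: ref 1 -> HIT, frames=[2,4,1] (faults so far: 3)
  step 9: ref 4 -> HIT, frames=[2,4,1] (faults so far: 3)
  step 10: ref 3 -> FAULT, evict 1, frames=[2,4,3] (faults so far: 4)
  step 11: ref 2 -> HIT, frames=[2,4,3] (faults so far: 4)
  step 12: ref 4 -> HIT, frames=[2,4,3] (faults so far: 4)
  step 13: ref 1 -> FAULT, evict 3, frames=[2,4,1] (faults so far: 5)
  step 14: ref 4 -> HIT, frames=[2,4,1] (faults so far: 5)
  step 15: ref 2 -> HIT, frames=[2,4,1] (faults so far: 5)
  Optimal total faults: 5

Answer: 7 6 5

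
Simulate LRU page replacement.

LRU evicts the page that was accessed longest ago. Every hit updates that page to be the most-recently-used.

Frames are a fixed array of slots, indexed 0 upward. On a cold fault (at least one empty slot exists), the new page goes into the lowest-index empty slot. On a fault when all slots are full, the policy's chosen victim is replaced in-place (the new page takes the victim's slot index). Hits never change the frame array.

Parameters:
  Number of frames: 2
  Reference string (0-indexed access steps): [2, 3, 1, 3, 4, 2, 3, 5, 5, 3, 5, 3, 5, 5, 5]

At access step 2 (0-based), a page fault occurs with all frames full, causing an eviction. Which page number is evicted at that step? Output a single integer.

Step 0: ref 2 -> FAULT, frames=[2,-]
Step 1: ref 3 -> FAULT, frames=[2,3]
Step 2: ref 1 -> FAULT, evict 2, frames=[1,3]
At step 2: evicted page 2

Answer: 2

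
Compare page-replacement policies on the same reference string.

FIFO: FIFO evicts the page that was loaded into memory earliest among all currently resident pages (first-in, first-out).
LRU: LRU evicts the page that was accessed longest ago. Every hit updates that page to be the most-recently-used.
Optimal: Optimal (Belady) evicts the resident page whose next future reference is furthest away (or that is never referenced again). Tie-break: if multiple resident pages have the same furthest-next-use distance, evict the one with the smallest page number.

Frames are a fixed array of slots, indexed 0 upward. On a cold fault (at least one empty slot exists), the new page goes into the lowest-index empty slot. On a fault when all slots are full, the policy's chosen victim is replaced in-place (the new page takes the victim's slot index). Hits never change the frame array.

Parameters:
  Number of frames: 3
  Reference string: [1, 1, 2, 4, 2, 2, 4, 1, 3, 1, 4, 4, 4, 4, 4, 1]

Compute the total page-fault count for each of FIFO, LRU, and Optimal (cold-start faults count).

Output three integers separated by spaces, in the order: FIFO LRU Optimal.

--- FIFO ---
  step 0: ref 1 -> FAULT, frames=[1,-,-] (faults so far: 1)
  step 1: ref 1 -> HIT, frames=[1,-,-] (faults so far: 1)
  step 2: ref 2 -> FAULT, frames=[1,2,-] (faults so far: 2)
  step 3: ref 4 -> FAULT, frames=[1,2,4] (faults so far: 3)
  step 4: ref 2 -> HIT, frames=[1,2,4] (faults so far: 3)
  step 5: ref 2 -> HIT, frames=[1,2,4] (faults so far: 3)
  step 6: ref 4 -> HIT, frames=[1,2,4] (faults so far: 3)
  step 7: ref 1 -> HIT, frames=[1,2,4] (faults so far: 3)
  step 8: ref 3 -> FAULT, evict 1, frames=[3,2,4] (faults so far: 4)
  step 9: ref 1 -> FAULT, evict 2, frames=[3,1,4] (faults so far: 5)
  step 10: ref 4 -> HIT, frames=[3,1,4] (faults so far: 5)
  step 11: ref 4 -> HIT, frames=[3,1,4] (faults so far: 5)
  step 12: ref 4 -> HIT, frames=[3,1,4] (faults so far: 5)
  step 13: ref 4 -> HIT, frames=[3,1,4] (faults so far: 5)
  step 14: ref 4 -> HIT, frames=[3,1,4] (faults so far: 5)
  step 15: ref 1 -> HIT, frames=[3,1,4] (faults so far: 5)
  FIFO total faults: 5
--- LRU ---
  step 0: ref 1 -> FAULT, frames=[1,-,-] (faults so far: 1)
  step 1: ref 1 -> HIT, frames=[1,-,-] (faults so far: 1)
  step 2: ref 2 -> FAULT, frames=[1,2,-] (faults so far: 2)
  step 3: ref 4 -> FAULT, frames=[1,2,4] (faults so far: 3)
  step 4: ref 2 -> HIT, frames=[1,2,4] (faults so far: 3)
  step 5: ref 2 -> HIT, frames=[1,2,4] (faults so far: 3)
  step 6: ref 4 -> HIT, frames=[1,2,4] (faults so far: 3)
  step 7: ref 1 -> HIT, frames=[1,2,4] (faults so far: 3)
  step 8: ref 3 -> FAULT, evict 2, frames=[1,3,4] (faults so far: 4)
  step 9: ref 1 -> HIT, frames=[1,3,4] (faults so far: 4)
  step 10: ref 4 -> HIT, frames=[1,3,4] (faults so far: 4)
  step 11: ref 4 -> HIT, frames=[1,3,4] (faults so far: 4)
  step 12: ref 4 -> HIT, frames=[1,3,4] (faults so far: 4)
  step 13: ref 4 -> HIT, frames=[1,3,4] (faults so far: 4)
  step 14: ref 4 -> HIT, frames=[1,3,4] (faults so far: 4)
  step 15: ref 1 -> HIT, frames=[1,3,4] (faults so far: 4)
  LRU total faults: 4
--- Optimal ---
  step 0: ref 1 -> FAULT, frames=[1,-,-] (faults so far: 1)
  step 1: ref 1 -> HIT, frames=[1,-,-] (faults so far: 1)
  step 2: ref 2 -> FAULT, frames=[1,2,-] (faults so far: 2)
  step 3: ref 4 -> FAULT, frames=[1,2,4] (faults so far: 3)
  step 4: ref 2 -> HIT, frames=[1,2,4] (faults so far: 3)
  step 5: ref 2 -> HIT, frames=[1,2,4] (faults so far: 3)
  step 6: ref 4 -> HIT, frames=[1,2,4] (faults so far: 3)
  step 7: ref 1 -> HIT, frames=[1,2,4] (faults so far: 3)
  step 8: ref 3 -> FAULT, evict 2, frames=[1,3,4] (faults so far: 4)
  step 9: ref 1 -> HIT, frames=[1,3,4] (faults so far: 4)
  step 10: ref 4 -> HIT, frames=[1,3,4] (faults so far: 4)
  step 11: ref 4 -> HIT, frames=[1,3,4] (faults so far: 4)
  step 12: ref 4 -> HIT, frames=[1,3,4] (faults so far: 4)
  step 13: ref 4 -> HIT, frames=[1,3,4] (faults so far: 4)
  step 14: ref 4 -> HIT, frames=[1,3,4] (faults so far: 4)
  step 15: ref 1 -> HIT, frames=[1,3,4] (faults so far: 4)
  Optimal total faults: 4

Answer: 5 4 4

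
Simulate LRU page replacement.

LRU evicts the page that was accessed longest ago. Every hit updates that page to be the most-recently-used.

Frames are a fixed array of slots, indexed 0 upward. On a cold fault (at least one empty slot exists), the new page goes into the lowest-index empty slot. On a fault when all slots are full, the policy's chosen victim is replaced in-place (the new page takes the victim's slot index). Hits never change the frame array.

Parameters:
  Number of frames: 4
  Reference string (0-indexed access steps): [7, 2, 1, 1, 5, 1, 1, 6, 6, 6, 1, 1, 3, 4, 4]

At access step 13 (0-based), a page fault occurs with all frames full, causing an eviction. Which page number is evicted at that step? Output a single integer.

Answer: 5

Derivation:
Step 0: ref 7 -> FAULT, frames=[7,-,-,-]
Step 1: ref 2 -> FAULT, frames=[7,2,-,-]
Step 2: ref 1 -> FAULT, frames=[7,2,1,-]
Step 3: ref 1 -> HIT, frames=[7,2,1,-]
Step 4: ref 5 -> FAULT, frames=[7,2,1,5]
Step 5: ref 1 -> HIT, frames=[7,2,1,5]
Step 6: ref 1 -> HIT, frames=[7,2,1,5]
Step 7: ref 6 -> FAULT, evict 7, frames=[6,2,1,5]
Step 8: ref 6 -> HIT, frames=[6,2,1,5]
Step 9: ref 6 -> HIT, frames=[6,2,1,5]
Step 10: ref 1 -> HIT, frames=[6,2,1,5]
Step 11: ref 1 -> HIT, frames=[6,2,1,5]
Step 12: ref 3 -> FAULT, evict 2, frames=[6,3,1,5]
Step 13: ref 4 -> FAULT, evict 5, frames=[6,3,1,4]
At step 13: evicted page 5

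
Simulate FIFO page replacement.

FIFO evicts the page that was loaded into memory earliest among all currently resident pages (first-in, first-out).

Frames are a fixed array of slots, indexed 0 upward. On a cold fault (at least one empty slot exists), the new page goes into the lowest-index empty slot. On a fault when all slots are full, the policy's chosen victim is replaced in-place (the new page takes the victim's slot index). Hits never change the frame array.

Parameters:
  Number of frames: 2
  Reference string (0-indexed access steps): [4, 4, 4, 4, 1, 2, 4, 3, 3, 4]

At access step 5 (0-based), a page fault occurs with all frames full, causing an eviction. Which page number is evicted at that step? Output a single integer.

Answer: 4

Derivation:
Step 0: ref 4 -> FAULT, frames=[4,-]
Step 1: ref 4 -> HIT, frames=[4,-]
Step 2: ref 4 -> HIT, frames=[4,-]
Step 3: ref 4 -> HIT, frames=[4,-]
Step 4: ref 1 -> FAULT, frames=[4,1]
Step 5: ref 2 -> FAULT, evict 4, frames=[2,1]
At step 5: evicted page 4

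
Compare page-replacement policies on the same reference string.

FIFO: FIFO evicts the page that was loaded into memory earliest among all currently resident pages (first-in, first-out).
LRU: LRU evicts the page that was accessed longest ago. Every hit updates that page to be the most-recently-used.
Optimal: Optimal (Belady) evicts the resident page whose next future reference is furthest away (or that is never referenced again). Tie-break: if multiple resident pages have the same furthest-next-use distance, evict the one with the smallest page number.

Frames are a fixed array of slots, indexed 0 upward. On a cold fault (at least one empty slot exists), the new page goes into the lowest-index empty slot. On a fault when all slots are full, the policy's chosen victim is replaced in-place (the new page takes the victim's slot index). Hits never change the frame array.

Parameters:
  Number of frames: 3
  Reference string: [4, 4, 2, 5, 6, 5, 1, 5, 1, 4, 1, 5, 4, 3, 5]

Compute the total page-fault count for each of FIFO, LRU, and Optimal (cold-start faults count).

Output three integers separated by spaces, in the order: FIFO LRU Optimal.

--- FIFO ---
  step 0: ref 4 -> FAULT, frames=[4,-,-] (faults so far: 1)
  step 1: ref 4 -> HIT, frames=[4,-,-] (faults so far: 1)
  step 2: ref 2 -> FAULT, frames=[4,2,-] (faults so far: 2)
  step 3: ref 5 -> FAULT, frames=[4,2,5] (faults so far: 3)
  step 4: ref 6 -> FAULT, evict 4, frames=[6,2,5] (faults so far: 4)
  step 5: ref 5 -> HIT, frames=[6,2,5] (faults so far: 4)
  step 6: ref 1 -> FAULT, evict 2, frames=[6,1,5] (faults so far: 5)
  step 7: ref 5 -> HIT, frames=[6,1,5] (faults so far: 5)
  step 8: ref 1 -> HIT, frames=[6,1,5] (faults so far: 5)
  step 9: ref 4 -> FAULT, evict 5, frames=[6,1,4] (faults so far: 6)
  step 10: ref 1 -> HIT, frames=[6,1,4] (faults so far: 6)
  step 11: ref 5 -> FAULT, evict 6, frames=[5,1,4] (faults so far: 7)
  step 12: ref 4 -> HIT, frames=[5,1,4] (faults so far: 7)
  step 13: ref 3 -> FAULT, evict 1, frames=[5,3,4] (faults so far: 8)
  step 14: ref 5 -> HIT, frames=[5,3,4] (faults so far: 8)
  FIFO total faults: 8
--- LRU ---
  step 0: ref 4 -> FAULT, frames=[4,-,-] (faults so far: 1)
  step 1: ref 4 -> HIT, frames=[4,-,-] (faults so far: 1)
  step 2: ref 2 -> FAULT, frames=[4,2,-] (faults so far: 2)
  step 3: ref 5 -> FAULT, frames=[4,2,5] (faults so far: 3)
  step 4: ref 6 -> FAULT, evict 4, frames=[6,2,5] (faults so far: 4)
  step 5: ref 5 -> HIT, frames=[6,2,5] (faults so far: 4)
  step 6: ref 1 -> FAULT, evict 2, frames=[6,1,5] (faults so far: 5)
  step 7: ref 5 -> HIT, frames=[6,1,5] (faults so far: 5)
  step 8: ref 1 -> HIT, frames=[6,1,5] (faults so far: 5)
  step 9: ref 4 -> FAULT, evict 6, frames=[4,1,5] (faults so far: 6)
  step 10: ref 1 -> HIT, frames=[4,1,5] (faults so far: 6)
  step 11: ref 5 -> HIT, frames=[4,1,5] (faults so far: 6)
  step 12: ref 4 -> HIT, frames=[4,1,5] (faults so far: 6)
  step 13: ref 3 -> FAULT, evict 1, frames=[4,3,5] (faults so far: 7)
  step 14: ref 5 -> HIT, frames=[4,3,5] (faults so far: 7)
  LRU total faults: 7
--- Optimal ---
  step 0: ref 4 -> FAULT, frames=[4,-,-] (faults so far: 1)
  step 1: ref 4 -> HIT, frames=[4,-,-] (faults so far: 1)
  step 2: ref 2 -> FAULT, frames=[4,2,-] (faults so far: 2)
  step 3: ref 5 -> FAULT, frames=[4,2,5] (faults so far: 3)
  step 4: ref 6 -> FAULT, evict 2, frames=[4,6,5] (faults so far: 4)
  step 5: ref 5 -> HIT, frames=[4,6,5] (faults so far: 4)
  step 6: ref 1 -> FAULT, evict 6, frames=[4,1,5] (faults so far: 5)
  step 7: ref 5 -> HIT, frames=[4,1,5] (faults so far: 5)
  step 8: ref 1 -> HIT, frames=[4,1,5] (faults so far: 5)
  step 9: ref 4 -> HIT, frames=[4,1,5] (faults so far: 5)
  step 10: ref 1 -> HIT, frames=[4,1,5] (faults so far: 5)
  step 11: ref 5 -> HIT, frames=[4,1,5] (faults so far: 5)
  step 12: ref 4 -> HIT, frames=[4,1,5] (faults so far: 5)
  step 13: ref 3 -> FAULT, evict 1, frames=[4,3,5] (faults so far: 6)
  step 14: ref 5 -> HIT, frames=[4,3,5] (faults so far: 6)
  Optimal total faults: 6

Answer: 8 7 6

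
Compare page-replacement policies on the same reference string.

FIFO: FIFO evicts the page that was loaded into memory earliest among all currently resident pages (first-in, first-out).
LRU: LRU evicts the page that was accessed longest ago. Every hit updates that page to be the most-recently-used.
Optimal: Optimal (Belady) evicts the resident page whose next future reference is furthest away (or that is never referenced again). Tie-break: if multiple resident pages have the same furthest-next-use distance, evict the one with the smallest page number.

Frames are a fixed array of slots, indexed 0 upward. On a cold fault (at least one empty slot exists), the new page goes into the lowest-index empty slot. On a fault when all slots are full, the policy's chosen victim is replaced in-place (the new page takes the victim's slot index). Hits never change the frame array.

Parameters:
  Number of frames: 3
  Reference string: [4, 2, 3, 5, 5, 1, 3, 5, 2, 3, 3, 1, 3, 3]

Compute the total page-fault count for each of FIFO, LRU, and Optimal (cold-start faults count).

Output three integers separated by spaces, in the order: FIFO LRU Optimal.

--- FIFO ---
  step 0: ref 4 -> FAULT, frames=[4,-,-] (faults so far: 1)
  step 1: ref 2 -> FAULT, frames=[4,2,-] (faults so far: 2)
  step 2: ref 3 -> FAULT, frames=[4,2,3] (faults so far: 3)
  step 3: ref 5 -> FAULT, evict 4, frames=[5,2,3] (faults so far: 4)
  step 4: ref 5 -> HIT, frames=[5,2,3] (faults so far: 4)
  step 5: ref 1 -> FAULT, evict 2, frames=[5,1,3] (faults so far: 5)
  step 6: ref 3 -> HIT, frames=[5,1,3] (faults so far: 5)
  step 7: ref 5 -> HIT, frames=[5,1,3] (faults so far: 5)
  step 8: ref 2 -> FAULT, evict 3, frames=[5,1,2] (faults so far: 6)
  step 9: ref 3 -> FAULT, evict 5, frames=[3,1,2] (faults so far: 7)
  step 10: ref 3 -> HIT, frames=[3,1,2] (faults so far: 7)
  step 11: ref 1 -> HIT, frames=[3,1,2] (faults so far: 7)
  step 12: ref 3 -> HIT, frames=[3,1,2] (faults so far: 7)
  step 13: ref 3 -> HIT, frames=[3,1,2] (faults so far: 7)
  FIFO total faults: 7
--- LRU ---
  step 0: ref 4 -> FAULT, frames=[4,-,-] (faults so far: 1)
  step 1: ref 2 -> FAULT, frames=[4,2,-] (faults so far: 2)
  step 2: ref 3 -> FAULT, frames=[4,2,3] (faults so far: 3)
  step 3: ref 5 -> FAULT, evict 4, frames=[5,2,3] (faults so far: 4)
  step 4: ref 5 -> HIT, frames=[5,2,3] (faults so far: 4)
  step 5: ref 1 -> FAULT, evict 2, frames=[5,1,3] (faults so far: 5)
  step 6: ref 3 -> HIT, frames=[5,1,3] (faults so far: 5)
  step 7: ref 5 -> HIT, frames=[5,1,3] (faults so far: 5)
  step 8: ref 2 -> FAULT, evict 1, frames=[5,2,3] (faults so far: 6)
  step 9: ref 3 -> HIT, frames=[5,2,3] (faults so far: 6)
  step 10: ref 3 -> HIT, frames=[5,2,3] (faults so far: 6)
  step 11: ref 1 -> FAULT, evict 5, frames=[1,2,3] (faults so far: 7)
  step 12: ref 3 -> HIT, frames=[1,2,3] (faults so far: 7)
  step 13: ref 3 -> HIT, frames=[1,2,3] (faults so far: 7)
  LRU total faults: 7
--- Optimal ---
  step 0: ref 4 -> FAULT, frames=[4,-,-] (faults so far: 1)
  step 1: ref 2 -> FAULT, frames=[4,2,-] (faults so far: 2)
  step 2: ref 3 -> FAULT, frames=[4,2,3] (faults so far: 3)
  step 3: ref 5 -> FAULT, evict 4, frames=[5,2,3] (faults so far: 4)
  step 4: ref 5 -> HIT, frames=[5,2,3] (faults so far: 4)
  step 5: ref 1 -> FAULT, evict 2, frames=[5,1,3] (faults so far: 5)
  step 6: ref 3 -> HIT, frames=[5,1,3] (faults so far: 5)
  step 7: ref 5 -> HIT, frames=[5,1,3] (faults so far: 5)
  step 8: ref 2 -> FAULT, evict 5, frames=[2,1,3] (faults so far: 6)
  step 9: ref 3 -> HIT, frames=[2,1,3] (faults so far: 6)
  step 10: ref 3 -> HIT, frames=[2,1,3] (faults so far: 6)
  step 11: ref 1 -> HIT, frames=[2,1,3] (faults so far: 6)
  step 12: ref 3 -> HIT, frames=[2,1,3] (faults so far: 6)
  step 13: ref 3 -> HIT, frames=[2,1,3] (faults so far: 6)
  Optimal total faults: 6

Answer: 7 7 6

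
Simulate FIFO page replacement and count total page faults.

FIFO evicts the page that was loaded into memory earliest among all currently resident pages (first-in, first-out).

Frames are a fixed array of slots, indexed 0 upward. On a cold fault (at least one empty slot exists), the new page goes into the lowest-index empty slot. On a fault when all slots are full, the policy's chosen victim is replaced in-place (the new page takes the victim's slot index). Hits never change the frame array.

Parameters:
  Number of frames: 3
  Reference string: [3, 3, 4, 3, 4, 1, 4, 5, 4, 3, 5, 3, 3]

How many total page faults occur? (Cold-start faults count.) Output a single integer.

Answer: 5

Derivation:
Step 0: ref 3 → FAULT, frames=[3,-,-]
Step 1: ref 3 → HIT, frames=[3,-,-]
Step 2: ref 4 → FAULT, frames=[3,4,-]
Step 3: ref 3 → HIT, frames=[3,4,-]
Step 4: ref 4 → HIT, frames=[3,4,-]
Step 5: ref 1 → FAULT, frames=[3,4,1]
Step 6: ref 4 → HIT, frames=[3,4,1]
Step 7: ref 5 → FAULT (evict 3), frames=[5,4,1]
Step 8: ref 4 → HIT, frames=[5,4,1]
Step 9: ref 3 → FAULT (evict 4), frames=[5,3,1]
Step 10: ref 5 → HIT, frames=[5,3,1]
Step 11: ref 3 → HIT, frames=[5,3,1]
Step 12: ref 3 → HIT, frames=[5,3,1]
Total faults: 5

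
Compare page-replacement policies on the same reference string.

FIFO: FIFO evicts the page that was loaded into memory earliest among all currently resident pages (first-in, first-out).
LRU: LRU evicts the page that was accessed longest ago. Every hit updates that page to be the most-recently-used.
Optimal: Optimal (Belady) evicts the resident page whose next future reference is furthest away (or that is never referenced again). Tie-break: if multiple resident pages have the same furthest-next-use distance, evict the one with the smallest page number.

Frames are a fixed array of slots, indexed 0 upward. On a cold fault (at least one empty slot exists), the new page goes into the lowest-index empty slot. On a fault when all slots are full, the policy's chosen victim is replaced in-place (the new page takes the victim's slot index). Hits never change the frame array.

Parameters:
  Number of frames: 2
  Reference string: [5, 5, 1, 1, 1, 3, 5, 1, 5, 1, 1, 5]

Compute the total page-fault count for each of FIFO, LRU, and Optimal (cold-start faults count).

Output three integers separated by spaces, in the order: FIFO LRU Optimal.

--- FIFO ---
  step 0: ref 5 -> FAULT, frames=[5,-] (faults so far: 1)
  step 1: ref 5 -> HIT, frames=[5,-] (faults so far: 1)
  step 2: ref 1 -> FAULT, frames=[5,1] (faults so far: 2)
  step 3: ref 1 -> HIT, frames=[5,1] (faults so far: 2)
  step 4: ref 1 -> HIT, frames=[5,1] (faults so far: 2)
  step 5: ref 3 -> FAULT, evict 5, frames=[3,1] (faults so far: 3)
  step 6: ref 5 -> FAULT, evict 1, frames=[3,5] (faults so far: 4)
  step 7: ref 1 -> FAULT, evict 3, frames=[1,5] (faults so far: 5)
  step 8: ref 5 -> HIT, frames=[1,5] (faults so far: 5)
  step 9: ref 1 -> HIT, frames=[1,5] (faults so far: 5)
  step 10: ref 1 -> HIT, frames=[1,5] (faults so far: 5)
  step 11: ref 5 -> HIT, frames=[1,5] (faults so far: 5)
  FIFO total faults: 5
--- LRU ---
  step 0: ref 5 -> FAULT, frames=[5,-] (faults so far: 1)
  step 1: ref 5 -> HIT, frames=[5,-] (faults so far: 1)
  step 2: ref 1 -> FAULT, frames=[5,1] (faults so far: 2)
  step 3: ref 1 -> HIT, frames=[5,1] (faults so far: 2)
  step 4: ref 1 -> HIT, frames=[5,1] (faults so far: 2)
  step 5: ref 3 -> FAULT, evict 5, frames=[3,1] (faults so far: 3)
  step 6: ref 5 -> FAULT, evict 1, frames=[3,5] (faults so far: 4)
  step 7: ref 1 -> FAULT, evict 3, frames=[1,5] (faults so far: 5)
  step 8: ref 5 -> HIT, frames=[1,5] (faults so far: 5)
  step 9: ref 1 -> HIT, frames=[1,5] (faults so far: 5)
  step 10: ref 1 -> HIT, frames=[1,5] (faults so far: 5)
  step 11: ref 5 -> HIT, frames=[1,5] (faults so far: 5)
  LRU total faults: 5
--- Optimal ---
  step 0: ref 5 -> FAULT, frames=[5,-] (faults so far: 1)
  step 1: ref 5 -> HIT, frames=[5,-] (faults so far: 1)
  step 2: ref 1 -> FAULT, frames=[5,1] (faults so far: 2)
  step 3: ref 1 -> HIT, frames=[5,1] (faults so far: 2)
  step 4: ref 1 -> HIT, frames=[5,1] (faults so far: 2)
  step 5: ref 3 -> FAULT, evict 1, frames=[5,3] (faults so far: 3)
  step 6: ref 5 -> HIT, frames=[5,3] (faults so far: 3)
  step 7: ref 1 -> FAULT, evict 3, frames=[5,1] (faults so far: 4)
  step 8: ref 5 -> HIT, frames=[5,1] (faults so far: 4)
  step 9: ref 1 -> HIT, frames=[5,1] (faults so far: 4)
  step 10: ref 1 -> HIT, frames=[5,1] (faults so far: 4)
  step 11: ref 5 -> HIT, frames=[5,1] (faults so far: 4)
  Optimal total faults: 4

Answer: 5 5 4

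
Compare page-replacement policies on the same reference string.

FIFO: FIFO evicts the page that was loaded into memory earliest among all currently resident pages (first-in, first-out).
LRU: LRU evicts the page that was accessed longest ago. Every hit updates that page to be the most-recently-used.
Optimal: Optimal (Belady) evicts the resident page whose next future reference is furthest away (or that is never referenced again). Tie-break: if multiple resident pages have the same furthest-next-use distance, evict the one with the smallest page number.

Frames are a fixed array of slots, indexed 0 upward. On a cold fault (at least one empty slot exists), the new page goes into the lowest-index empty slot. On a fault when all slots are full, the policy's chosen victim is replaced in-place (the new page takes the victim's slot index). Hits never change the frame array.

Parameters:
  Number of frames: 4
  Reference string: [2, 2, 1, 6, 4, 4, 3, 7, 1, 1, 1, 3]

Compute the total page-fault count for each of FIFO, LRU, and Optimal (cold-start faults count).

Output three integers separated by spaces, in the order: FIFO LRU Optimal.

--- FIFO ---
  step 0: ref 2 -> FAULT, frames=[2,-,-,-] (faults so far: 1)
  step 1: ref 2 -> HIT, frames=[2,-,-,-] (faults so far: 1)
  step 2: ref 1 -> FAULT, frames=[2,1,-,-] (faults so far: 2)
  step 3: ref 6 -> FAULT, frames=[2,1,6,-] (faults so far: 3)
  step 4: ref 4 -> FAULT, frames=[2,1,6,4] (faults so far: 4)
  step 5: ref 4 -> HIT, frames=[2,1,6,4] (faults so far: 4)
  step 6: ref 3 -> FAULT, evict 2, frames=[3,1,6,4] (faults so far: 5)
  step 7: ref 7 -> FAULT, evict 1, frames=[3,7,6,4] (faults so far: 6)
  step 8: ref 1 -> FAULT, evict 6, frames=[3,7,1,4] (faults so far: 7)
  step 9: ref 1 -> HIT, frames=[3,7,1,4] (faults so far: 7)
  step 10: ref 1 -> HIT, frames=[3,7,1,4] (faults so far: 7)
  step 11: ref 3 -> HIT, frames=[3,7,1,4] (faults so far: 7)
  FIFO total faults: 7
--- LRU ---
  step 0: ref 2 -> FAULT, frames=[2,-,-,-] (faults so far: 1)
  step 1: ref 2 -> HIT, frames=[2,-,-,-] (faults so far: 1)
  step 2: ref 1 -> FAULT, frames=[2,1,-,-] (faults so far: 2)
  step 3: ref 6 -> FAULT, frames=[2,1,6,-] (faults so far: 3)
  step 4: ref 4 -> FAULT, frames=[2,1,6,4] (faults so far: 4)
  step 5: ref 4 -> HIT, frames=[2,1,6,4] (faults so far: 4)
  step 6: ref 3 -> FAULT, evict 2, frames=[3,1,6,4] (faults so far: 5)
  step 7: ref 7 -> FAULT, evict 1, frames=[3,7,6,4] (faults so far: 6)
  step 8: ref 1 -> FAULT, evict 6, frames=[3,7,1,4] (faults so far: 7)
  step 9: ref 1 -> HIT, frames=[3,7,1,4] (faults so far: 7)
  step 10: ref 1 -> HIT, frames=[3,7,1,4] (faults so far: 7)
  step 11: ref 3 -> HIT, frames=[3,7,1,4] (faults so far: 7)
  LRU total faults: 7
--- Optimal ---
  step 0: ref 2 -> FAULT, frames=[2,-,-,-] (faults so far: 1)
  step 1: ref 2 -> HIT, frames=[2,-,-,-] (faults so far: 1)
  step 2: ref 1 -> FAULT, frames=[2,1,-,-] (faults so far: 2)
  step 3: ref 6 -> FAULT, frames=[2,1,6,-] (faults so far: 3)
  step 4: ref 4 -> FAULT, frames=[2,1,6,4] (faults so far: 4)
  step 5: ref 4 -> HIT, frames=[2,1,6,4] (faults so far: 4)
  step 6: ref 3 -> FAULT, evict 2, frames=[3,1,6,4] (faults so far: 5)
  step 7: ref 7 -> FAULT, evict 4, frames=[3,1,6,7] (faults so far: 6)
  step 8: ref 1 -> HIT, frames=[3,1,6,7] (faults so far: 6)
  step 9: ref 1 -> HIT, frames=[3,1,6,7] (faults so far: 6)
  step 10: ref 1 -> HIT, frames=[3,1,6,7] (faults so far: 6)
  step 11: ref 3 -> HIT, frames=[3,1,6,7] (faults so far: 6)
  Optimal total faults: 6

Answer: 7 7 6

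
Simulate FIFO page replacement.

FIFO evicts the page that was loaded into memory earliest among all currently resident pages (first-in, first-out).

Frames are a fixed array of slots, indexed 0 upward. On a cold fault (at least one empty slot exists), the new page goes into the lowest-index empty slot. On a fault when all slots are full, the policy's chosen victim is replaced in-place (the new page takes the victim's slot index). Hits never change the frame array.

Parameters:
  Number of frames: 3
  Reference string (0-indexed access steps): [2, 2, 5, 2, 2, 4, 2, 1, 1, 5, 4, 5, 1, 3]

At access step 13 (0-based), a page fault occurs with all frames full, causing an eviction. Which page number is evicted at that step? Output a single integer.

Step 0: ref 2 -> FAULT, frames=[2,-,-]
Step 1: ref 2 -> HIT, frames=[2,-,-]
Step 2: ref 5 -> FAULT, frames=[2,5,-]
Step 3: ref 2 -> HIT, frames=[2,5,-]
Step 4: ref 2 -> HIT, frames=[2,5,-]
Step 5: ref 4 -> FAULT, frames=[2,5,4]
Step 6: ref 2 -> HIT, frames=[2,5,4]
Step 7: ref 1 -> FAULT, evict 2, frames=[1,5,4]
Step 8: ref 1 -> HIT, frames=[1,5,4]
Step 9: ref 5 -> HIT, frames=[1,5,4]
Step 10: ref 4 -> HIT, frames=[1,5,4]
Step 11: ref 5 -> HIT, frames=[1,5,4]
Step 12: ref 1 -> HIT, frames=[1,5,4]
Step 13: ref 3 -> FAULT, evict 5, frames=[1,3,4]
At step 13: evicted page 5

Answer: 5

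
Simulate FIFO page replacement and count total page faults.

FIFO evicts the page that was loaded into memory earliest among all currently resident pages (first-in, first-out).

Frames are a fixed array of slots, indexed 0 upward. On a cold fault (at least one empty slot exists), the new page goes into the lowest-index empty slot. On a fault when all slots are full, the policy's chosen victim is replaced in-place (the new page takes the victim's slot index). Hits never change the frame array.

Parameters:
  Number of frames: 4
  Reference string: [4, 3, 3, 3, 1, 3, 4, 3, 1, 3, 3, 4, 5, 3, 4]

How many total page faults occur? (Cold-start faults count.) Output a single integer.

Step 0: ref 4 → FAULT, frames=[4,-,-,-]
Step 1: ref 3 → FAULT, frames=[4,3,-,-]
Step 2: ref 3 → HIT, frames=[4,3,-,-]
Step 3: ref 3 → HIT, frames=[4,3,-,-]
Step 4: ref 1 → FAULT, frames=[4,3,1,-]
Step 5: ref 3 → HIT, frames=[4,3,1,-]
Step 6: ref 4 → HIT, frames=[4,3,1,-]
Step 7: ref 3 → HIT, frames=[4,3,1,-]
Step 8: ref 1 → HIT, frames=[4,3,1,-]
Step 9: ref 3 → HIT, frames=[4,3,1,-]
Step 10: ref 3 → HIT, frames=[4,3,1,-]
Step 11: ref 4 → HIT, frames=[4,3,1,-]
Step 12: ref 5 → FAULT, frames=[4,3,1,5]
Step 13: ref 3 → HIT, frames=[4,3,1,5]
Step 14: ref 4 → HIT, frames=[4,3,1,5]
Total faults: 4

Answer: 4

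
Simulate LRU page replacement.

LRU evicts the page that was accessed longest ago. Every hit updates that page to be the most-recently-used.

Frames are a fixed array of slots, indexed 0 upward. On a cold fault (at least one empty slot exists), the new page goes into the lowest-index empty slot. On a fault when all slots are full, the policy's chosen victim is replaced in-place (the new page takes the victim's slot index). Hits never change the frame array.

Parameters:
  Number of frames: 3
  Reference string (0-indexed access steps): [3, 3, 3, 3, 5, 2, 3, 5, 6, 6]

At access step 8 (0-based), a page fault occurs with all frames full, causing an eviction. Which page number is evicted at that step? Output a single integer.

Answer: 2

Derivation:
Step 0: ref 3 -> FAULT, frames=[3,-,-]
Step 1: ref 3 -> HIT, frames=[3,-,-]
Step 2: ref 3 -> HIT, frames=[3,-,-]
Step 3: ref 3 -> HIT, frames=[3,-,-]
Step 4: ref 5 -> FAULT, frames=[3,5,-]
Step 5: ref 2 -> FAULT, frames=[3,5,2]
Step 6: ref 3 -> HIT, frames=[3,5,2]
Step 7: ref 5 -> HIT, frames=[3,5,2]
Step 8: ref 6 -> FAULT, evict 2, frames=[3,5,6]
At step 8: evicted page 2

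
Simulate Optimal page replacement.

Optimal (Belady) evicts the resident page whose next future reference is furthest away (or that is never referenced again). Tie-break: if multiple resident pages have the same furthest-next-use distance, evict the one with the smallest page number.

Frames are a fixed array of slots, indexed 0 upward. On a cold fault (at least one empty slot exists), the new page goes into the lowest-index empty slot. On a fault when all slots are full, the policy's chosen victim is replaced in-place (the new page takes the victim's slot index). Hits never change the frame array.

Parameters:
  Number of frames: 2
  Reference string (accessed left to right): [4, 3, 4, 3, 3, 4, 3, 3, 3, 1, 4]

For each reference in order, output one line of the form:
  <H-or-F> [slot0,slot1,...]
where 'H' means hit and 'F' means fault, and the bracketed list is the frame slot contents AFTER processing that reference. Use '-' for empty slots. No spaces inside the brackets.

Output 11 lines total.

F [4,-]
F [4,3]
H [4,3]
H [4,3]
H [4,3]
H [4,3]
H [4,3]
H [4,3]
H [4,3]
F [4,1]
H [4,1]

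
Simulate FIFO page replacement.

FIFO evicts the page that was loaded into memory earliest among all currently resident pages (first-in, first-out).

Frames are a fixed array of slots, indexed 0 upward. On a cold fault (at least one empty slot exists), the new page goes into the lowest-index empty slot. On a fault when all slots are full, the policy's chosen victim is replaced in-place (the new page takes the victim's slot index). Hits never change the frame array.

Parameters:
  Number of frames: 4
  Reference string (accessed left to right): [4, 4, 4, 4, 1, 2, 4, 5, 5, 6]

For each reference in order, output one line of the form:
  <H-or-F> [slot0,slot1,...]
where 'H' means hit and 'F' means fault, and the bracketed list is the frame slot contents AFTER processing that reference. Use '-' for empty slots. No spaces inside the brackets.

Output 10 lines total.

F [4,-,-,-]
H [4,-,-,-]
H [4,-,-,-]
H [4,-,-,-]
F [4,1,-,-]
F [4,1,2,-]
H [4,1,2,-]
F [4,1,2,5]
H [4,1,2,5]
F [6,1,2,5]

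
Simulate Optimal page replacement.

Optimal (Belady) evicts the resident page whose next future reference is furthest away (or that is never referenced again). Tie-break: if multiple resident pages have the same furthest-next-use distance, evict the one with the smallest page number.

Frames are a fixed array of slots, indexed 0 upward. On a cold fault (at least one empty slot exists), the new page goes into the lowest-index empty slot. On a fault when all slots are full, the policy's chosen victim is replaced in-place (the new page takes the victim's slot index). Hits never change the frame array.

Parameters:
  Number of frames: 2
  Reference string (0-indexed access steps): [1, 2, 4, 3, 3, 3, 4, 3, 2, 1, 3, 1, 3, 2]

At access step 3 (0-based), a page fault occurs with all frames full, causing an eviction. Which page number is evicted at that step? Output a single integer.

Step 0: ref 1 -> FAULT, frames=[1,-]
Step 1: ref 2 -> FAULT, frames=[1,2]
Step 2: ref 4 -> FAULT, evict 1, frames=[4,2]
Step 3: ref 3 -> FAULT, evict 2, frames=[4,3]
At step 3: evicted page 2

Answer: 2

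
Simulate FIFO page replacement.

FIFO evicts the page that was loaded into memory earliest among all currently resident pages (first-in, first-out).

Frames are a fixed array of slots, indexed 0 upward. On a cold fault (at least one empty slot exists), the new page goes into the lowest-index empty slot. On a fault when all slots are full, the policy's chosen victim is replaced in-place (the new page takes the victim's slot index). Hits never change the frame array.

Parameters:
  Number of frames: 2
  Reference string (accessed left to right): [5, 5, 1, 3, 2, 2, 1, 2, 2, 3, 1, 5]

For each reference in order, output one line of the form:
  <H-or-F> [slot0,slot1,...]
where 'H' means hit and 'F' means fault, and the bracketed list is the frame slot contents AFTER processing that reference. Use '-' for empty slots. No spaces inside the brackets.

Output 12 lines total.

F [5,-]
H [5,-]
F [5,1]
F [3,1]
F [3,2]
H [3,2]
F [1,2]
H [1,2]
H [1,2]
F [1,3]
H [1,3]
F [5,3]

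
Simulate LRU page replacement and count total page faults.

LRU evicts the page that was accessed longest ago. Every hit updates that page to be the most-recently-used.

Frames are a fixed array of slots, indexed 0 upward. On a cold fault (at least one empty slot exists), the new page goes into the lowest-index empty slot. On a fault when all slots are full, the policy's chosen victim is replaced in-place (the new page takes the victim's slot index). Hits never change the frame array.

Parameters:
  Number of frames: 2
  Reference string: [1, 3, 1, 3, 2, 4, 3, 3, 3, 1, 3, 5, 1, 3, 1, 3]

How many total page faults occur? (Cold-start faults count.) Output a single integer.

Answer: 9

Derivation:
Step 0: ref 1 → FAULT, frames=[1,-]
Step 1: ref 3 → FAULT, frames=[1,3]
Step 2: ref 1 → HIT, frames=[1,3]
Step 3: ref 3 → HIT, frames=[1,3]
Step 4: ref 2 → FAULT (evict 1), frames=[2,3]
Step 5: ref 4 → FAULT (evict 3), frames=[2,4]
Step 6: ref 3 → FAULT (evict 2), frames=[3,4]
Step 7: ref 3 → HIT, frames=[3,4]
Step 8: ref 3 → HIT, frames=[3,4]
Step 9: ref 1 → FAULT (evict 4), frames=[3,1]
Step 10: ref 3 → HIT, frames=[3,1]
Step 11: ref 5 → FAULT (evict 1), frames=[3,5]
Step 12: ref 1 → FAULT (evict 3), frames=[1,5]
Step 13: ref 3 → FAULT (evict 5), frames=[1,3]
Step 14: ref 1 → HIT, frames=[1,3]
Step 15: ref 3 → HIT, frames=[1,3]
Total faults: 9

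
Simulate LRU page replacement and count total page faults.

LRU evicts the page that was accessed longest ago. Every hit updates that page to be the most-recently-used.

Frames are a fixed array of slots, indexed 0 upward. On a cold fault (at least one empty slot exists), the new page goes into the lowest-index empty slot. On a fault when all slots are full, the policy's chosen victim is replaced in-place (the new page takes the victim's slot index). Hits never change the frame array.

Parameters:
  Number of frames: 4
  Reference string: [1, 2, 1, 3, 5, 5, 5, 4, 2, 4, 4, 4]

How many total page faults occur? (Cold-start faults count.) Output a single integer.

Step 0: ref 1 → FAULT, frames=[1,-,-,-]
Step 1: ref 2 → FAULT, frames=[1,2,-,-]
Step 2: ref 1 → HIT, frames=[1,2,-,-]
Step 3: ref 3 → FAULT, frames=[1,2,3,-]
Step 4: ref 5 → FAULT, frames=[1,2,3,5]
Step 5: ref 5 → HIT, frames=[1,2,3,5]
Step 6: ref 5 → HIT, frames=[1,2,3,5]
Step 7: ref 4 → FAULT (evict 2), frames=[1,4,3,5]
Step 8: ref 2 → FAULT (evict 1), frames=[2,4,3,5]
Step 9: ref 4 → HIT, frames=[2,4,3,5]
Step 10: ref 4 → HIT, frames=[2,4,3,5]
Step 11: ref 4 → HIT, frames=[2,4,3,5]
Total faults: 6

Answer: 6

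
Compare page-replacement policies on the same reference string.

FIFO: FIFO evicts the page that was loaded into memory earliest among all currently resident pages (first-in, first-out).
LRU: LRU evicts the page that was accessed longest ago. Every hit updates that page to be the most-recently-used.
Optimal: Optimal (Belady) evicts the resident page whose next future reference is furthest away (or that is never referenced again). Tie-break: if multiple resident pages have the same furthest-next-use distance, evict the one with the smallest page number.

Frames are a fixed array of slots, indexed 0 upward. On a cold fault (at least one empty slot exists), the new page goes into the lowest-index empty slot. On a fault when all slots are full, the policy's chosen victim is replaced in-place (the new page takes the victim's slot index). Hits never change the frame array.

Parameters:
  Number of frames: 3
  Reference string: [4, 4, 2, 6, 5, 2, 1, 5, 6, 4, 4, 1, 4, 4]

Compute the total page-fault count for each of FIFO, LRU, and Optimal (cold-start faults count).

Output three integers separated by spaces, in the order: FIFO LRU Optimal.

Answer: 6 8 6

Derivation:
--- FIFO ---
  step 0: ref 4 -> FAULT, frames=[4,-,-] (faults so far: 1)
  step 1: ref 4 -> HIT, frames=[4,-,-] (faults so far: 1)
  step 2: ref 2 -> FAULT, frames=[4,2,-] (faults so far: 2)
  step 3: ref 6 -> FAULT, frames=[4,2,6] (faults so far: 3)
  step 4: ref 5 -> FAULT, evict 4, frames=[5,2,6] (faults so far: 4)
  step 5: ref 2 -> HIT, frames=[5,2,6] (faults so far: 4)
  step 6: ref 1 -> FAULT, evict 2, frames=[5,1,6] (faults so far: 5)
  step 7: ref 5 -> HIT, frames=[5,1,6] (faults so far: 5)
  step 8: ref 6 -> HIT, frames=[5,1,6] (faults so far: 5)
  step 9: ref 4 -> FAULT, evict 6, frames=[5,1,4] (faults so far: 6)
  step 10: ref 4 -> HIT, frames=[5,1,4] (faults so far: 6)
  step 11: ref 1 -> HIT, frames=[5,1,4] (faults so far: 6)
  step 12: ref 4 -> HIT, frames=[5,1,4] (faults so far: 6)
  step 13: ref 4 -> HIT, frames=[5,1,4] (faults so far: 6)
  FIFO total faults: 6
--- LRU ---
  step 0: ref 4 -> FAULT, frames=[4,-,-] (faults so far: 1)
  step 1: ref 4 -> HIT, frames=[4,-,-] (faults so far: 1)
  step 2: ref 2 -> FAULT, frames=[4,2,-] (faults so far: 2)
  step 3: ref 6 -> FAULT, frames=[4,2,6] (faults so far: 3)
  step 4: ref 5 -> FAULT, evict 4, frames=[5,2,6] (faults so far: 4)
  step 5: ref 2 -> HIT, frames=[5,2,6] (faults so far: 4)
  step 6: ref 1 -> FAULT, evict 6, frames=[5,2,1] (faults so far: 5)
  step 7: ref 5 -> HIT, frames=[5,2,1] (faults so far: 5)
  step 8: ref 6 -> FAULT, evict 2, frames=[5,6,1] (faults so far: 6)
  step 9: ref 4 -> FAULT, evict 1, frames=[5,6,4] (faults so far: 7)
  step 10: ref 4 -> HIT, frames=[5,6,4] (faults so far: 7)
  step 11: ref 1 -> FAULT, evict 5, frames=[1,6,4] (faults so far: 8)
  step 12: ref 4 -> HIT, frames=[1,6,4] (faults so far: 8)
  step 13: ref 4 -> HIT, frames=[1,6,4] (faults so far: 8)
  LRU total faults: 8
--- Optimal ---
  step 0: ref 4 -> FAULT, frames=[4,-,-] (faults so far: 1)
  step 1: ref 4 -> HIT, frames=[4,-,-] (faults so far: 1)
  step 2: ref 2 -> FAULT, frames=[4,2,-] (faults so far: 2)
  step 3: ref 6 -> FAULT, frames=[4,2,6] (faults so far: 3)
  step 4: ref 5 -> FAULT, evict 4, frames=[5,2,6] (faults so far: 4)
  step 5: ref 2 -> HIT, frames=[5,2,6] (faults so far: 4)
  step 6: ref 1 -> FAULT, evict 2, frames=[5,1,6] (faults so far: 5)
  step 7: ref 5 -> HIT, frames=[5,1,6] (faults so far: 5)
  step 8: ref 6 -> HIT, frames=[5,1,6] (faults so far: 5)
  step 9: ref 4 -> FAULT, evict 5, frames=[4,1,6] (faults so far: 6)
  step 10: ref 4 -> HIT, frames=[4,1,6] (faults so far: 6)
  step 11: ref 1 -> HIT, frames=[4,1,6] (faults so far: 6)
  step 12: ref 4 -> HIT, frames=[4,1,6] (faults so far: 6)
  step 13: ref 4 -> HIT, frames=[4,1,6] (faults so far: 6)
  Optimal total faults: 6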